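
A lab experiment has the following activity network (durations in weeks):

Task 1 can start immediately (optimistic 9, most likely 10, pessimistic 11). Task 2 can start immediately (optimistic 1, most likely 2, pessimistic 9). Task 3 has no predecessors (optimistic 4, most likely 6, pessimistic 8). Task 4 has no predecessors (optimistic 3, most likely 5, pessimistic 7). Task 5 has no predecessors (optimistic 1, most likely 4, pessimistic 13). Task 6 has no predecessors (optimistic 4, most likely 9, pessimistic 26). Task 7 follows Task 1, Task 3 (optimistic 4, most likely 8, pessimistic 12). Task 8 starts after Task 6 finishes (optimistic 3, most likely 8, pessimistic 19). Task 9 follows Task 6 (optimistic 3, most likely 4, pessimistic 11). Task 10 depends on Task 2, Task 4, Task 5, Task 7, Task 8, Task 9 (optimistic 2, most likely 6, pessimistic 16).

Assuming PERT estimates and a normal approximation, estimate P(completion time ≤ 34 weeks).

0.915

te_Task 1 = (9 + 4·10 + 11)/6 = 60/6 = 10; σ²_Task 1 = ((11−9)/6)² = 0.111
te_Task 2 = (1 + 4·2 + 9)/6 = 18/6 = 3; σ²_Task 2 = ((9−1)/6)² = 1.778
te_Task 3 = (4 + 4·6 + 8)/6 = 36/6 = 6; σ²_Task 3 = ((8−4)/6)² = 0.444
te_Task 4 = (3 + 4·5 + 7)/6 = 30/6 = 5; σ²_Task 4 = ((7−3)/6)² = 0.444
te_Task 5 = (1 + 4·4 + 13)/6 = 30/6 = 5; σ²_Task 5 = ((13−1)/6)² = 4.000
te_Task 6 = (4 + 4·9 + 26)/6 = 66/6 = 11; σ²_Task 6 = ((26−4)/6)² = 13.444
te_Task 7 = (4 + 4·8 + 12)/6 = 48/6 = 8; σ²_Task 7 = ((12−4)/6)² = 1.778
te_Task 8 = (3 + 4·8 + 19)/6 = 54/6 = 9; σ²_Task 8 = ((19−3)/6)² = 7.111
te_Task 9 = (3 + 4·4 + 11)/6 = 30/6 = 5; σ²_Task 9 = ((11−3)/6)² = 1.778
te_Task 10 = (2 + 4·6 + 16)/6 = 42/6 = 7; σ²_Task 10 = ((16−2)/6)² = 5.444

Forward pass:
ES_Task 1 = 0; EF_Task 1 = 10
ES_Task 2 = 0; EF_Task 2 = 3
ES_Task 3 = 0; EF_Task 3 = 6
ES_Task 4 = 0; EF_Task 4 = 5
ES_Task 5 = 0; EF_Task 5 = 5
ES_Task 6 = 0; EF_Task 6 = 11
ES_Task 7 = max(EF_Task 1=10, EF_Task 3=6) = 10; EF_Task 7 = 10+8 = 18
ES_Task 8 = 11; EF_Task 8 = 11+9 = 20
ES_Task 9 = 11; EF_Task 9 = 11+5 = 16
ES_Task 10 = max(EF_Task 2=3, EF_Task 4=5, EF_Task 5=5, EF_Task 7=18, EF_Task 8=20, EF_Task 9=16) = 20; EF_Task 10 = 20+7 = 27
Expected project duration μ = 27 weeks. Critical path: Task 6 → Task 8 → Task 10.

Variance along critical path = 13.444 + 7.111 + 5.444 = 26.000; σ = √26.000 = 5.099 weeks.
Z = (34 − 27) / 5.099 = 1.373
P(T ≤ 34) = Φ(1.373) ≈ 0.915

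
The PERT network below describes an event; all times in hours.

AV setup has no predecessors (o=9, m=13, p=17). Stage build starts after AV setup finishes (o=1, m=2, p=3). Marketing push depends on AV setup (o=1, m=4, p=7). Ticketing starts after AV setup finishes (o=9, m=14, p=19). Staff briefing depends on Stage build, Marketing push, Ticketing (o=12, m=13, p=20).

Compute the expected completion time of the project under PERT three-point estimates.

te_AV setup = (9 + 4·13 + 17)/6 = 78/6 = 13
te_Stage build = (1 + 4·2 + 3)/6 = 12/6 = 2
te_Marketing push = (1 + 4·4 + 7)/6 = 24/6 = 4
te_Ticketing = (9 + 4·14 + 19)/6 = 84/6 = 14
te_Staff briefing = (12 + 4·13 + 20)/6 = 84/6 = 14

Forward pass:
ES_AV setup = 0; EF_AV setup = 13
ES_Stage build = 13; EF_Stage build = 13+2 = 15
ES_Marketing push = 13; EF_Marketing push = 13+4 = 17
ES_Ticketing = 13; EF_Ticketing = 13+14 = 27
ES_Staff briefing = max(EF_Stage build=15, EF_Marketing push=17, EF_Ticketing=27) = 27; EF_Staff briefing = 27+14 = 41
Expected project duration μ = 41 hours. Critical path: AV setup → Ticketing → Staff briefing.

41 hours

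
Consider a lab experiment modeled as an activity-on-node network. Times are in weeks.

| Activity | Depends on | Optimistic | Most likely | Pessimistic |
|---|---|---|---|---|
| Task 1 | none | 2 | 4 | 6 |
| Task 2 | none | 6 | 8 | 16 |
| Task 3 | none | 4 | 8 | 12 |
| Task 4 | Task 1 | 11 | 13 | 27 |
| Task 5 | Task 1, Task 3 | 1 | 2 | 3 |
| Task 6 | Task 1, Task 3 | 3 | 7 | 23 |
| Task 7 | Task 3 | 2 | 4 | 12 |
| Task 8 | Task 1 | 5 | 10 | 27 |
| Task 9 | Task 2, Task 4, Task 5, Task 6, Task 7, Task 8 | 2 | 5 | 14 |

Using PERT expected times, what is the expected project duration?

te_Task 1 = (2 + 4·4 + 6)/6 = 24/6 = 4
te_Task 2 = (6 + 4·8 + 16)/6 = 54/6 = 9
te_Task 3 = (4 + 4·8 + 12)/6 = 48/6 = 8
te_Task 4 = (11 + 4·13 + 27)/6 = 90/6 = 15
te_Task 5 = (1 + 4·2 + 3)/6 = 12/6 = 2
te_Task 6 = (3 + 4·7 + 23)/6 = 54/6 = 9
te_Task 7 = (2 + 4·4 + 12)/6 = 30/6 = 5
te_Task 8 = (5 + 4·10 + 27)/6 = 72/6 = 12
te_Task 9 = (2 + 4·5 + 14)/6 = 36/6 = 6

Forward pass:
ES_Task 1 = 0; EF_Task 1 = 4
ES_Task 2 = 0; EF_Task 2 = 9
ES_Task 3 = 0; EF_Task 3 = 8
ES_Task 4 = 4; EF_Task 4 = 4+15 = 19
ES_Task 5 = max(EF_Task 1=4, EF_Task 3=8) = 8; EF_Task 5 = 8+2 = 10
ES_Task 6 = max(EF_Task 1=4, EF_Task 3=8) = 8; EF_Task 6 = 8+9 = 17
ES_Task 7 = 8; EF_Task 7 = 8+5 = 13
ES_Task 8 = 4; EF_Task 8 = 4+12 = 16
ES_Task 9 = max(EF_Task 2=9, EF_Task 4=19, EF_Task 5=10, EF_Task 6=17, EF_Task 7=13, EF_Task 8=16) = 19; EF_Task 9 = 19+6 = 25
Expected project duration μ = 25 weeks. Critical path: Task 1 → Task 4 → Task 9.

25 weeks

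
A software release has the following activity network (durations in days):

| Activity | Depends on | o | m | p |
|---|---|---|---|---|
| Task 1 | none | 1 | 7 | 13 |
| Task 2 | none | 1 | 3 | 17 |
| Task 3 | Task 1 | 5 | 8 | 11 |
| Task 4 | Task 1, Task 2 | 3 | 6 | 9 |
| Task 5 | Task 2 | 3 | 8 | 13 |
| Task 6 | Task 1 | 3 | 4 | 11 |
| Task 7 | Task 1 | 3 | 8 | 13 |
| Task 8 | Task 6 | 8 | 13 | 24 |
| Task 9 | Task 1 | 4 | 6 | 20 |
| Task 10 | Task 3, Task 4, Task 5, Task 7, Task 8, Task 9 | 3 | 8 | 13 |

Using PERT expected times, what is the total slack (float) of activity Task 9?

11 days

te_Task 1 = (1 + 4·7 + 13)/6 = 42/6 = 7
te_Task 2 = (1 + 4·3 + 17)/6 = 30/6 = 5
te_Task 3 = (5 + 4·8 + 11)/6 = 48/6 = 8
te_Task 4 = (3 + 4·6 + 9)/6 = 36/6 = 6
te_Task 5 = (3 + 4·8 + 13)/6 = 48/6 = 8
te_Task 6 = (3 + 4·4 + 11)/6 = 30/6 = 5
te_Task 7 = (3 + 4·8 + 13)/6 = 48/6 = 8
te_Task 8 = (8 + 4·13 + 24)/6 = 84/6 = 14
te_Task 9 = (4 + 4·6 + 20)/6 = 48/6 = 8
te_Task 10 = (3 + 4·8 + 13)/6 = 48/6 = 8

Forward pass:
ES_Task 1 = 0; EF_Task 1 = 7
ES_Task 2 = 0; EF_Task 2 = 5
ES_Task 3 = 7; EF_Task 3 = 7+8 = 15
ES_Task 4 = max(EF_Task 1=7, EF_Task 2=5) = 7; EF_Task 4 = 7+6 = 13
ES_Task 5 = 5; EF_Task 5 = 5+8 = 13
ES_Task 6 = 7; EF_Task 6 = 7+5 = 12
ES_Task 7 = 7; EF_Task 7 = 7+8 = 15
ES_Task 8 = 12; EF_Task 8 = 12+14 = 26
ES_Task 9 = 7; EF_Task 9 = 7+8 = 15
ES_Task 10 = max(EF_Task 3=15, EF_Task 4=13, EF_Task 5=13, EF_Task 7=15, EF_Task 8=26, EF_Task 9=15) = 26; EF_Task 10 = 26+8 = 34
Expected project duration μ = 34 days. Critical path: Task 1 → Task 6 → Task 8 → Task 10.

Backward pass:
LF_Task 10 = 34; LS_Task 10 = 34−8 = 26
LF_Task 9 = LS_Task 10 = 26; LS_Task 9 = 26−8 = 18
LF_Task 8 = LS_Task 10 = 26; LS_Task 8 = 26−14 = 12
LF_Task 7 = LS_Task 10 = 26; LS_Task 7 = 26−8 = 18
LF_Task 6 = LS_Task 8 = 12; LS_Task 6 = 12−5 = 7
LF_Task 5 = LS_Task 10 = 26; LS_Task 5 = 26−8 = 18
LF_Task 4 = LS_Task 10 = 26; LS_Task 4 = 26−6 = 20
LF_Task 3 = LS_Task 10 = 26; LS_Task 3 = 26−8 = 18
LF_Task 2 = min(LS_Task 4=20, LS_Task 5=18) = 18; LS_Task 2 = 18−5 = 13
LF_Task 1 = min(LS_Task 3=18, LS_Task 4=20, LS_Task 6=7, LS_Task 7=18, LS_Task 9=18) = 7; LS_Task 1 = 7−7 = 0
Slack_Task 9 = LS_Task 9 − ES_Task 9 = 18 − 7 = 11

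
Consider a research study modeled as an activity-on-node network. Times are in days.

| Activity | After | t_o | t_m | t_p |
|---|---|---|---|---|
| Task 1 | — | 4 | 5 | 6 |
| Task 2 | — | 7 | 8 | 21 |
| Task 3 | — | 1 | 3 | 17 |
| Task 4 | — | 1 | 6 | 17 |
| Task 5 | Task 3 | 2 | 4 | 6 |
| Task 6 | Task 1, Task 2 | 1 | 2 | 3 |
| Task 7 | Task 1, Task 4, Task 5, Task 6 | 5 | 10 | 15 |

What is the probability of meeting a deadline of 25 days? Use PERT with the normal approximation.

0.851

te_Task 1 = (4 + 4·5 + 6)/6 = 30/6 = 5; σ²_Task 1 = ((6−4)/6)² = 0.111
te_Task 2 = (7 + 4·8 + 21)/6 = 60/6 = 10; σ²_Task 2 = ((21−7)/6)² = 5.444
te_Task 3 = (1 + 4·3 + 17)/6 = 30/6 = 5; σ²_Task 3 = ((17−1)/6)² = 7.111
te_Task 4 = (1 + 4·6 + 17)/6 = 42/6 = 7; σ²_Task 4 = ((17−1)/6)² = 7.111
te_Task 5 = (2 + 4·4 + 6)/6 = 24/6 = 4; σ²_Task 5 = ((6−2)/6)² = 0.444
te_Task 6 = (1 + 4·2 + 3)/6 = 12/6 = 2; σ²_Task 6 = ((3−1)/6)² = 0.111
te_Task 7 = (5 + 4·10 + 15)/6 = 60/6 = 10; σ²_Task 7 = ((15−5)/6)² = 2.778

Forward pass:
ES_Task 1 = 0; EF_Task 1 = 5
ES_Task 2 = 0; EF_Task 2 = 10
ES_Task 3 = 0; EF_Task 3 = 5
ES_Task 4 = 0; EF_Task 4 = 7
ES_Task 5 = 5; EF_Task 5 = 5+4 = 9
ES_Task 6 = max(EF_Task 1=5, EF_Task 2=10) = 10; EF_Task 6 = 10+2 = 12
ES_Task 7 = max(EF_Task 1=5, EF_Task 4=7, EF_Task 5=9, EF_Task 6=12) = 12; EF_Task 7 = 12+10 = 22
Expected project duration μ = 22 days. Critical path: Task 2 → Task 6 → Task 7.

Variance along critical path = 5.444 + 0.111 + 2.778 = 8.333; σ = √8.333 = 2.887 days.
Z = (25 − 22) / 2.887 = 1.039
P(T ≤ 25) = Φ(1.039) ≈ 0.851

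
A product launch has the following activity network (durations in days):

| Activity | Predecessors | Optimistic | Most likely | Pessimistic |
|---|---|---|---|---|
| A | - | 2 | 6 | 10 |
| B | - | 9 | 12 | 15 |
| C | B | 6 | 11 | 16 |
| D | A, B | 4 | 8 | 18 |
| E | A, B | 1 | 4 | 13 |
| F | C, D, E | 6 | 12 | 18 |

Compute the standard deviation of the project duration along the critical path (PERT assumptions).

te_A = (2 + 4·6 + 10)/6 = 36/6 = 6; σ²_A = ((10−2)/6)² = 1.778
te_B = (9 + 4·12 + 15)/6 = 72/6 = 12; σ²_B = ((15−9)/6)² = 1.000
te_C = (6 + 4·11 + 16)/6 = 66/6 = 11; σ²_C = ((16−6)/6)² = 2.778
te_D = (4 + 4·8 + 18)/6 = 54/6 = 9; σ²_D = ((18−4)/6)² = 5.444
te_E = (1 + 4·4 + 13)/6 = 30/6 = 5; σ²_E = ((13−1)/6)² = 4.000
te_F = (6 + 4·12 + 18)/6 = 72/6 = 12; σ²_F = ((18−6)/6)² = 4.000

Forward pass:
ES_A = 0; EF_A = 6
ES_B = 0; EF_B = 12
ES_C = 12; EF_C = 12+11 = 23
ES_D = max(EF_A=6, EF_B=12) = 12; EF_D = 12+9 = 21
ES_E = max(EF_A=6, EF_B=12) = 12; EF_E = 12+5 = 17
ES_F = max(EF_C=23, EF_D=21, EF_E=17) = 23; EF_F = 23+12 = 35
Expected project duration μ = 35 days. Critical path: B → C → F.

Variance along critical path = 1.000 + 2.778 + 4.000 = 7.778
σ = √7.778 = 2.789 days

2.79 days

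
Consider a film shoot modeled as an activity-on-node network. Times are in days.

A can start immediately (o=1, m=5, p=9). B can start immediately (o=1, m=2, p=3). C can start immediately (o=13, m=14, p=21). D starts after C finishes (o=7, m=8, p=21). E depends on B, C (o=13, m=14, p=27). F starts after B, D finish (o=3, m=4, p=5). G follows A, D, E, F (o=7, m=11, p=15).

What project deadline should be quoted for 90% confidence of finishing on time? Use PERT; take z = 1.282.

45.8 days

te_A = (1 + 4·5 + 9)/6 = 30/6 = 5; σ²_A = ((9−1)/6)² = 1.778
te_B = (1 + 4·2 + 3)/6 = 12/6 = 2; σ²_B = ((3−1)/6)² = 0.111
te_C = (13 + 4·14 + 21)/6 = 90/6 = 15; σ²_C = ((21−13)/6)² = 1.778
te_D = (7 + 4·8 + 21)/6 = 60/6 = 10; σ²_D = ((21−7)/6)² = 5.444
te_E = (13 + 4·14 + 27)/6 = 96/6 = 16; σ²_E = ((27−13)/6)² = 5.444
te_F = (3 + 4·4 + 5)/6 = 24/6 = 4; σ²_F = ((5−3)/6)² = 0.111
te_G = (7 + 4·11 + 15)/6 = 66/6 = 11; σ²_G = ((15−7)/6)² = 1.778

Forward pass:
ES_A = 0; EF_A = 5
ES_B = 0; EF_B = 2
ES_C = 0; EF_C = 15
ES_D = 15; EF_D = 15+10 = 25
ES_E = max(EF_B=2, EF_C=15) = 15; EF_E = 15+16 = 31
ES_F = max(EF_B=2, EF_D=25) = 25; EF_F = 25+4 = 29
ES_G = max(EF_A=5, EF_D=25, EF_E=31, EF_F=29) = 31; EF_G = 31+11 = 42
Expected project duration μ = 42 days. Critical path: C → E → G.

Variance along critical path = 1.778 + 5.444 + 1.778 = 9.000; σ = 3.000 days.
D = μ + z·σ = 42 + 1.282·3.000 = 45.8 days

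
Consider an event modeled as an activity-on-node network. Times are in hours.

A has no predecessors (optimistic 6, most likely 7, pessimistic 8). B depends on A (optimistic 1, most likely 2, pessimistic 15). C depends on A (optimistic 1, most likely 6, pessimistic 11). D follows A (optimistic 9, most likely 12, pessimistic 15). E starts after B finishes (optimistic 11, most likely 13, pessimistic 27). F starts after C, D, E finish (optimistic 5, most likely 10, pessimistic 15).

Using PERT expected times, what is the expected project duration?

36 hours

te_A = (6 + 4·7 + 8)/6 = 42/6 = 7
te_B = (1 + 4·2 + 15)/6 = 24/6 = 4
te_C = (1 + 4·6 + 11)/6 = 36/6 = 6
te_D = (9 + 4·12 + 15)/6 = 72/6 = 12
te_E = (11 + 4·13 + 27)/6 = 90/6 = 15
te_F = (5 + 4·10 + 15)/6 = 60/6 = 10

Forward pass:
ES_A = 0; EF_A = 7
ES_B = 7; EF_B = 7+4 = 11
ES_C = 7; EF_C = 7+6 = 13
ES_D = 7; EF_D = 7+12 = 19
ES_E = 11; EF_E = 11+15 = 26
ES_F = max(EF_C=13, EF_D=19, EF_E=26) = 26; EF_F = 26+10 = 36
Expected project duration μ = 36 hours. Critical path: A → B → E → F.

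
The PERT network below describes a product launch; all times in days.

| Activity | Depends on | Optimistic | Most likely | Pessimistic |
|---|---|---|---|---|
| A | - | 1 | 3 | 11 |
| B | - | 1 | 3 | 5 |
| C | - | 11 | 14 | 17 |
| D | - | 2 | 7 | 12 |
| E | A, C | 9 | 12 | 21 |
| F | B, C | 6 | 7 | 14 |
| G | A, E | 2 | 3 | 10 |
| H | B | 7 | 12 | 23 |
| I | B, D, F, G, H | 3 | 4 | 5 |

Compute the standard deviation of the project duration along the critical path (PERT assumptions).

te_A = (1 + 4·3 + 11)/6 = 24/6 = 4; σ²_A = ((11−1)/6)² = 2.778
te_B = (1 + 4·3 + 5)/6 = 18/6 = 3; σ²_B = ((5−1)/6)² = 0.444
te_C = (11 + 4·14 + 17)/6 = 84/6 = 14; σ²_C = ((17−11)/6)² = 1.000
te_D = (2 + 4·7 + 12)/6 = 42/6 = 7; σ²_D = ((12−2)/6)² = 2.778
te_E = (9 + 4·12 + 21)/6 = 78/6 = 13; σ²_E = ((21−9)/6)² = 4.000
te_F = (6 + 4·7 + 14)/6 = 48/6 = 8; σ²_F = ((14−6)/6)² = 1.778
te_G = (2 + 4·3 + 10)/6 = 24/6 = 4; σ²_G = ((10−2)/6)² = 1.778
te_H = (7 + 4·12 + 23)/6 = 78/6 = 13; σ²_H = ((23−7)/6)² = 7.111
te_I = (3 + 4·4 + 5)/6 = 24/6 = 4; σ²_I = ((5−3)/6)² = 0.111

Forward pass:
ES_A = 0; EF_A = 4
ES_B = 0; EF_B = 3
ES_C = 0; EF_C = 14
ES_D = 0; EF_D = 7
ES_E = max(EF_A=4, EF_C=14) = 14; EF_E = 14+13 = 27
ES_F = max(EF_B=3, EF_C=14) = 14; EF_F = 14+8 = 22
ES_G = max(EF_A=4, EF_E=27) = 27; EF_G = 27+4 = 31
ES_H = 3; EF_H = 3+13 = 16
ES_I = max(EF_B=3, EF_D=7, EF_F=22, EF_G=31, EF_H=16) = 31; EF_I = 31+4 = 35
Expected project duration μ = 35 days. Critical path: C → E → G → I.

Variance along critical path = 1.000 + 4.000 + 1.778 + 0.111 = 6.889
σ = √6.889 = 2.625 days

2.62 days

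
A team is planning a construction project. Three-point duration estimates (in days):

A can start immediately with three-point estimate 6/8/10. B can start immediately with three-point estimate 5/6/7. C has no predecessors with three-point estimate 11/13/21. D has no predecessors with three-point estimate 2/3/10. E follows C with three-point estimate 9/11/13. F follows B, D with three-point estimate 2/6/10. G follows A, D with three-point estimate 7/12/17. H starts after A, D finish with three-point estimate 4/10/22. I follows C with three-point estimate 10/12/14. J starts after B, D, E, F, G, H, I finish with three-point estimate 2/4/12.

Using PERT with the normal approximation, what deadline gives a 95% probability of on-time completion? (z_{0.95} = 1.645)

35.0 days

te_A = (6 + 4·8 + 10)/6 = 48/6 = 8; σ²_A = ((10−6)/6)² = 0.444
te_B = (5 + 4·6 + 7)/6 = 36/6 = 6; σ²_B = ((7−5)/6)² = 0.111
te_C = (11 + 4·13 + 21)/6 = 84/6 = 14; σ²_C = ((21−11)/6)² = 2.778
te_D = (2 + 4·3 + 10)/6 = 24/6 = 4; σ²_D = ((10−2)/6)² = 1.778
te_E = (9 + 4·11 + 13)/6 = 66/6 = 11; σ²_E = ((13−9)/6)² = 0.444
te_F = (2 + 4·6 + 10)/6 = 36/6 = 6; σ²_F = ((10−2)/6)² = 1.778
te_G = (7 + 4·12 + 17)/6 = 72/6 = 12; σ²_G = ((17−7)/6)² = 2.778
te_H = (4 + 4·10 + 22)/6 = 66/6 = 11; σ²_H = ((22−4)/6)² = 9.000
te_I = (10 + 4·12 + 14)/6 = 72/6 = 12; σ²_I = ((14−10)/6)² = 0.444
te_J = (2 + 4·4 + 12)/6 = 30/6 = 5; σ²_J = ((12−2)/6)² = 2.778

Forward pass:
ES_A = 0; EF_A = 8
ES_B = 0; EF_B = 6
ES_C = 0; EF_C = 14
ES_D = 0; EF_D = 4
ES_E = 14; EF_E = 14+11 = 25
ES_F = max(EF_B=6, EF_D=4) = 6; EF_F = 6+6 = 12
ES_G = max(EF_A=8, EF_D=4) = 8; EF_G = 8+12 = 20
ES_H = max(EF_A=8, EF_D=4) = 8; EF_H = 8+11 = 19
ES_I = 14; EF_I = 14+12 = 26
ES_J = max(EF_B=6, EF_D=4, EF_E=25, EF_F=12, EF_G=20, EF_H=19, EF_I=26) = 26; EF_J = 26+5 = 31
Expected project duration μ = 31 days. Critical path: C → I → J.

Variance along critical path = 2.778 + 0.444 + 2.778 = 6.000; σ = 2.449 days.
D = μ + z·σ = 31 + 1.645·2.449 = 35.0 days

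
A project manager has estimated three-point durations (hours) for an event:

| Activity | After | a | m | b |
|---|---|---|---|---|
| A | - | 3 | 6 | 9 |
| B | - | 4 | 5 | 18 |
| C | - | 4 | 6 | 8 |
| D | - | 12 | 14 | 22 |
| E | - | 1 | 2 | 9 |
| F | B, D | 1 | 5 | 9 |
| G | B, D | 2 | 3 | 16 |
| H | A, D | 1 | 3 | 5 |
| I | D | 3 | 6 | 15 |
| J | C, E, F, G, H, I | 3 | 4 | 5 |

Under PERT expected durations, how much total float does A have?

te_A = (3 + 4·6 + 9)/6 = 36/6 = 6
te_B = (4 + 4·5 + 18)/6 = 42/6 = 7
te_C = (4 + 4·6 + 8)/6 = 36/6 = 6
te_D = (12 + 4·14 + 22)/6 = 90/6 = 15
te_E = (1 + 4·2 + 9)/6 = 18/6 = 3
te_F = (1 + 4·5 + 9)/6 = 30/6 = 5
te_G = (2 + 4·3 + 16)/6 = 30/6 = 5
te_H = (1 + 4·3 + 5)/6 = 18/6 = 3
te_I = (3 + 4·6 + 15)/6 = 42/6 = 7
te_J = (3 + 4·4 + 5)/6 = 24/6 = 4

Forward pass:
ES_A = 0; EF_A = 6
ES_B = 0; EF_B = 7
ES_C = 0; EF_C = 6
ES_D = 0; EF_D = 15
ES_E = 0; EF_E = 3
ES_F = max(EF_B=7, EF_D=15) = 15; EF_F = 15+5 = 20
ES_G = max(EF_B=7, EF_D=15) = 15; EF_G = 15+5 = 20
ES_H = max(EF_A=6, EF_D=15) = 15; EF_H = 15+3 = 18
ES_I = 15; EF_I = 15+7 = 22
ES_J = max(EF_C=6, EF_E=3, EF_F=20, EF_G=20, EF_H=18, EF_I=22) = 22; EF_J = 22+4 = 26
Expected project duration μ = 26 hours. Critical path: D → I → J.

Backward pass:
LF_J = 26; LS_J = 26−4 = 22
LF_I = LS_J = 22; LS_I = 22−7 = 15
LF_H = LS_J = 22; LS_H = 22−3 = 19
LF_G = LS_J = 22; LS_G = 22−5 = 17
LF_F = LS_J = 22; LS_F = 22−5 = 17
LF_E = LS_J = 22; LS_E = 22−3 = 19
LF_D = min(LS_F=17, LS_G=17, LS_H=19, LS_I=15) = 15; LS_D = 15−15 = 0
LF_C = LS_J = 22; LS_C = 22−6 = 16
LF_B = min(LS_F=17, LS_G=17) = 17; LS_B = 17−7 = 10
LF_A = LS_H = 19; LS_A = 19−6 = 13
Slack_A = LS_A − ES_A = 13 − 0 = 13

13 hours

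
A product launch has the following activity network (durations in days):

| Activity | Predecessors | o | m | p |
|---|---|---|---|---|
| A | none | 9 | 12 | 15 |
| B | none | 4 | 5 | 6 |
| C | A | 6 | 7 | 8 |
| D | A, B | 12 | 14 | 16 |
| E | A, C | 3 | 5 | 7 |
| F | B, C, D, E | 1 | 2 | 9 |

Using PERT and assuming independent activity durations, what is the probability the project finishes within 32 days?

te_A = (9 + 4·12 + 15)/6 = 72/6 = 12; σ²_A = ((15−9)/6)² = 1.000
te_B = (4 + 4·5 + 6)/6 = 30/6 = 5; σ²_B = ((6−4)/6)² = 0.111
te_C = (6 + 4·7 + 8)/6 = 42/6 = 7; σ²_C = ((8−6)/6)² = 0.111
te_D = (12 + 4·14 + 16)/6 = 84/6 = 14; σ²_D = ((16−12)/6)² = 0.444
te_E = (3 + 4·5 + 7)/6 = 30/6 = 5; σ²_E = ((7−3)/6)² = 0.444
te_F = (1 + 4·2 + 9)/6 = 18/6 = 3; σ²_F = ((9−1)/6)² = 1.778

Forward pass:
ES_A = 0; EF_A = 12
ES_B = 0; EF_B = 5
ES_C = 12; EF_C = 12+7 = 19
ES_D = max(EF_A=12, EF_B=5) = 12; EF_D = 12+14 = 26
ES_E = max(EF_A=12, EF_C=19) = 19; EF_E = 19+5 = 24
ES_F = max(EF_B=5, EF_C=19, EF_D=26, EF_E=24) = 26; EF_F = 26+3 = 29
Expected project duration μ = 29 days. Critical path: A → D → F.

Variance along critical path = 1.000 + 0.444 + 1.778 = 3.222; σ = √3.222 = 1.795 days.
Z = (32 − 29) / 1.795 = 1.671
P(T ≤ 32) = Φ(1.671) ≈ 0.953

0.953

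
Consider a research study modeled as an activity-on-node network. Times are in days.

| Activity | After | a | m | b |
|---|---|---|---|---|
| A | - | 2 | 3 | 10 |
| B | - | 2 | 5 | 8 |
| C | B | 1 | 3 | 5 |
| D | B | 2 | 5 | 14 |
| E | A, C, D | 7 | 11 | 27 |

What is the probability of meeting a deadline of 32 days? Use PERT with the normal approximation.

te_A = (2 + 4·3 + 10)/6 = 24/6 = 4; σ²_A = ((10−2)/6)² = 1.778
te_B = (2 + 4·5 + 8)/6 = 30/6 = 5; σ²_B = ((8−2)/6)² = 1.000
te_C = (1 + 4·3 + 5)/6 = 18/6 = 3; σ²_C = ((5−1)/6)² = 0.444
te_D = (2 + 4·5 + 14)/6 = 36/6 = 6; σ²_D = ((14−2)/6)² = 4.000
te_E = (7 + 4·11 + 27)/6 = 78/6 = 13; σ²_E = ((27−7)/6)² = 11.111

Forward pass:
ES_A = 0; EF_A = 4
ES_B = 0; EF_B = 5
ES_C = 5; EF_C = 5+3 = 8
ES_D = 5; EF_D = 5+6 = 11
ES_E = max(EF_A=4, EF_C=8, EF_D=11) = 11; EF_E = 11+13 = 24
Expected project duration μ = 24 days. Critical path: B → D → E.

Variance along critical path = 1.000 + 4.000 + 11.111 = 16.111; σ = √16.111 = 4.014 days.
Z = (32 − 24) / 4.014 = 1.993
P(T ≤ 32) = Φ(1.993) ≈ 0.977

0.977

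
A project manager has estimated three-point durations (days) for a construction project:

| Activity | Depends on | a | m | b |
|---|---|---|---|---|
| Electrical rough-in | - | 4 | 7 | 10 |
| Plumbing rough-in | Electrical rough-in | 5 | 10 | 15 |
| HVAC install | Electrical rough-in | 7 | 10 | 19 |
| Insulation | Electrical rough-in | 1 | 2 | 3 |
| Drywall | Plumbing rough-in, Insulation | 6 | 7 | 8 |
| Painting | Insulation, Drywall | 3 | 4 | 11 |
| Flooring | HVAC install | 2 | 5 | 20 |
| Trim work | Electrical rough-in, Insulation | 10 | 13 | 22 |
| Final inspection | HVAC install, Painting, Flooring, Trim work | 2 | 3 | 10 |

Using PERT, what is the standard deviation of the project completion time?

te_Electrical rough-in = (4 + 4·7 + 10)/6 = 42/6 = 7; σ²_Electrical rough-in = ((10−4)/6)² = 1.000
te_Plumbing rough-in = (5 + 4·10 + 15)/6 = 60/6 = 10; σ²_Plumbing rough-in = ((15−5)/6)² = 2.778
te_HVAC install = (7 + 4·10 + 19)/6 = 66/6 = 11; σ²_HVAC install = ((19−7)/6)² = 4.000
te_Insulation = (1 + 4·2 + 3)/6 = 12/6 = 2; σ²_Insulation = ((3−1)/6)² = 0.111
te_Drywall = (6 + 4·7 + 8)/6 = 42/6 = 7; σ²_Drywall = ((8−6)/6)² = 0.111
te_Painting = (3 + 4·4 + 11)/6 = 30/6 = 5; σ²_Painting = ((11−3)/6)² = 1.778
te_Flooring = (2 + 4·5 + 20)/6 = 42/6 = 7; σ²_Flooring = ((20−2)/6)² = 9.000
te_Trim work = (10 + 4·13 + 22)/6 = 84/6 = 14; σ²_Trim work = ((22−10)/6)² = 4.000
te_Final inspection = (2 + 4·3 + 10)/6 = 24/6 = 4; σ²_Final inspection = ((10−2)/6)² = 1.778

Forward pass:
ES_Electrical rough-in = 0; EF_Electrical rough-in = 7
ES_Plumbing rough-in = 7; EF_Plumbing rough-in = 7+10 = 17
ES_HVAC install = 7; EF_HVAC install = 7+11 = 18
ES_Insulation = 7; EF_Insulation = 7+2 = 9
ES_Drywall = max(EF_Plumbing rough-in=17, EF_Insulation=9) = 17; EF_Drywall = 17+7 = 24
ES_Painting = max(EF_Insulation=9, EF_Drywall=24) = 24; EF_Painting = 24+5 = 29
ES_Flooring = 18; EF_Flooring = 18+7 = 25
ES_Trim work = max(EF_Electrical rough-in=7, EF_Insulation=9) = 9; EF_Trim work = 9+14 = 23
ES_Final inspection = max(EF_HVAC install=18, EF_Painting=29, EF_Flooring=25, EF_Trim work=23) = 29; EF_Final inspection = 29+4 = 33
Expected project duration μ = 33 days. Critical path: Electrical rough-in → Plumbing rough-in → Drywall → Painting → Final inspection.

Variance along critical path = 1.000 + 2.778 + 0.111 + 1.778 + 1.778 = 7.444
σ = √7.444 = 2.728 days

2.73 days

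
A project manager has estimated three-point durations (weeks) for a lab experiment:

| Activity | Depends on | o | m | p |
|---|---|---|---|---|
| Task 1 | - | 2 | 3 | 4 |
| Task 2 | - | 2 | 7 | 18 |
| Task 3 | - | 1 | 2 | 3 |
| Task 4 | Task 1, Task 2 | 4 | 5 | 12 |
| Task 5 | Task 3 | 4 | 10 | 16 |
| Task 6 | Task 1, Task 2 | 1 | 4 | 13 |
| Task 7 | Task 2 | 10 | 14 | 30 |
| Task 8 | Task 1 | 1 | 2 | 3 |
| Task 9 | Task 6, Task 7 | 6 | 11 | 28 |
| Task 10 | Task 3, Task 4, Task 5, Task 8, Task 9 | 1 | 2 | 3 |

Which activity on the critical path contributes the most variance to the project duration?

Task 9

te_Task 1 = (2 + 4·3 + 4)/6 = 18/6 = 3; σ²_Task 1 = ((4−2)/6)² = 0.111
te_Task 2 = (2 + 4·7 + 18)/6 = 48/6 = 8; σ²_Task 2 = ((18−2)/6)² = 7.111
te_Task 3 = (1 + 4·2 + 3)/6 = 12/6 = 2; σ²_Task 3 = ((3−1)/6)² = 0.111
te_Task 4 = (4 + 4·5 + 12)/6 = 36/6 = 6; σ²_Task 4 = ((12−4)/6)² = 1.778
te_Task 5 = (4 + 4·10 + 16)/6 = 60/6 = 10; σ²_Task 5 = ((16−4)/6)² = 4.000
te_Task 6 = (1 + 4·4 + 13)/6 = 30/6 = 5; σ²_Task 6 = ((13−1)/6)² = 4.000
te_Task 7 = (10 + 4·14 + 30)/6 = 96/6 = 16; σ²_Task 7 = ((30−10)/6)² = 11.111
te_Task 8 = (1 + 4·2 + 3)/6 = 12/6 = 2; σ²_Task 8 = ((3−1)/6)² = 0.111
te_Task 9 = (6 + 4·11 + 28)/6 = 78/6 = 13; σ²_Task 9 = ((28−6)/6)² = 13.444
te_Task 10 = (1 + 4·2 + 3)/6 = 12/6 = 2; σ²_Task 10 = ((3−1)/6)² = 0.111

Forward pass:
ES_Task 1 = 0; EF_Task 1 = 3
ES_Task 2 = 0; EF_Task 2 = 8
ES_Task 3 = 0; EF_Task 3 = 2
ES_Task 4 = max(EF_Task 1=3, EF_Task 2=8) = 8; EF_Task 4 = 8+6 = 14
ES_Task 5 = 2; EF_Task 5 = 2+10 = 12
ES_Task 6 = max(EF_Task 1=3, EF_Task 2=8) = 8; EF_Task 6 = 8+5 = 13
ES_Task 7 = 8; EF_Task 7 = 8+16 = 24
ES_Task 8 = 3; EF_Task 8 = 3+2 = 5
ES_Task 9 = max(EF_Task 6=13, EF_Task 7=24) = 24; EF_Task 9 = 24+13 = 37
ES_Task 10 = max(EF_Task 3=2, EF_Task 4=14, EF_Task 5=12, EF_Task 8=5, EF_Task 9=37) = 37; EF_Task 10 = 37+2 = 39
Expected project duration μ = 39 weeks. Critical path: Task 2 → Task 7 → Task 9 → Task 10.

Variances on critical path: σ²_Task 2=7.111, σ²_Task 7=11.111, σ²_Task 9=13.444, σ²_Task 10=0.111.
Largest is σ²_Task 9 = 13.444.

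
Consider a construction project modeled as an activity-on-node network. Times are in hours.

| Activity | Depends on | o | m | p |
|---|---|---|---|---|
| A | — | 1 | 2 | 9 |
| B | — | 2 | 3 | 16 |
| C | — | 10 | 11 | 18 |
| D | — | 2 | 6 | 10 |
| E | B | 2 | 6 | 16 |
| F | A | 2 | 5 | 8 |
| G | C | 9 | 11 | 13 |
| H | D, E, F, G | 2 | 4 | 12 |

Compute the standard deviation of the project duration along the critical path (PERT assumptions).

2.24 hours

te_A = (1 + 4·2 + 9)/6 = 18/6 = 3; σ²_A = ((9−1)/6)² = 1.778
te_B = (2 + 4·3 + 16)/6 = 30/6 = 5; σ²_B = ((16−2)/6)² = 5.444
te_C = (10 + 4·11 + 18)/6 = 72/6 = 12; σ²_C = ((18−10)/6)² = 1.778
te_D = (2 + 4·6 + 10)/6 = 36/6 = 6; σ²_D = ((10−2)/6)² = 1.778
te_E = (2 + 4·6 + 16)/6 = 42/6 = 7; σ²_E = ((16−2)/6)² = 5.444
te_F = (2 + 4·5 + 8)/6 = 30/6 = 5; σ²_F = ((8−2)/6)² = 1.000
te_G = (9 + 4·11 + 13)/6 = 66/6 = 11; σ²_G = ((13−9)/6)² = 0.444
te_H = (2 + 4·4 + 12)/6 = 30/6 = 5; σ²_H = ((12−2)/6)² = 2.778

Forward pass:
ES_A = 0; EF_A = 3
ES_B = 0; EF_B = 5
ES_C = 0; EF_C = 12
ES_D = 0; EF_D = 6
ES_E = 5; EF_E = 5+7 = 12
ES_F = 3; EF_F = 3+5 = 8
ES_G = 12; EF_G = 12+11 = 23
ES_H = max(EF_D=6, EF_E=12, EF_F=8, EF_G=23) = 23; EF_H = 23+5 = 28
Expected project duration μ = 28 hours. Critical path: C → G → H.

Variance along critical path = 1.778 + 0.444 + 2.778 = 5.000
σ = √5.000 = 2.236 hours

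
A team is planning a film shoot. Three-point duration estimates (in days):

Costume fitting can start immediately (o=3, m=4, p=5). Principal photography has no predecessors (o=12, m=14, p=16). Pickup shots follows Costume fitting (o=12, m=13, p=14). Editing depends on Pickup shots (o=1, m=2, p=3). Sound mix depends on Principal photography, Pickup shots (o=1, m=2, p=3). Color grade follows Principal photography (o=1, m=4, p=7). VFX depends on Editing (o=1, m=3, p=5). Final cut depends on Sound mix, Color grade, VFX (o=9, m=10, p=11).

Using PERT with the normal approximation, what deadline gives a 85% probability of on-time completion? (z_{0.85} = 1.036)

33.0 days

te_Costume fitting = (3 + 4·4 + 5)/6 = 24/6 = 4; σ²_Costume fitting = ((5−3)/6)² = 0.111
te_Principal photography = (12 + 4·14 + 16)/6 = 84/6 = 14; σ²_Principal photography = ((16−12)/6)² = 0.444
te_Pickup shots = (12 + 4·13 + 14)/6 = 78/6 = 13; σ²_Pickup shots = ((14−12)/6)² = 0.111
te_Editing = (1 + 4·2 + 3)/6 = 12/6 = 2; σ²_Editing = ((3−1)/6)² = 0.111
te_Sound mix = (1 + 4·2 + 3)/6 = 12/6 = 2; σ²_Sound mix = ((3−1)/6)² = 0.111
te_Color grade = (1 + 4·4 + 7)/6 = 24/6 = 4; σ²_Color grade = ((7−1)/6)² = 1.000
te_VFX = (1 + 4·3 + 5)/6 = 18/6 = 3; σ²_VFX = ((5−1)/6)² = 0.444
te_Final cut = (9 + 4·10 + 11)/6 = 60/6 = 10; σ²_Final cut = ((11−9)/6)² = 0.111

Forward pass:
ES_Costume fitting = 0; EF_Costume fitting = 4
ES_Principal photography = 0; EF_Principal photography = 14
ES_Pickup shots = 4; EF_Pickup shots = 4+13 = 17
ES_Editing = 17; EF_Editing = 17+2 = 19
ES_Sound mix = max(EF_Principal photography=14, EF_Pickup shots=17) = 17; EF_Sound mix = 17+2 = 19
ES_Color grade = 14; EF_Color grade = 14+4 = 18
ES_VFX = 19; EF_VFX = 19+3 = 22
ES_Final cut = max(EF_Sound mix=19, EF_Color grade=18, EF_VFX=22) = 22; EF_Final cut = 22+10 = 32
Expected project duration μ = 32 days. Critical path: Costume fitting → Pickup shots → Editing → VFX → Final cut.

Variance along critical path = 0.111 + 0.111 + 0.111 + 0.444 + 0.111 = 0.889; σ = 0.943 days.
D = μ + z·σ = 32 + 1.036·0.943 = 33.0 days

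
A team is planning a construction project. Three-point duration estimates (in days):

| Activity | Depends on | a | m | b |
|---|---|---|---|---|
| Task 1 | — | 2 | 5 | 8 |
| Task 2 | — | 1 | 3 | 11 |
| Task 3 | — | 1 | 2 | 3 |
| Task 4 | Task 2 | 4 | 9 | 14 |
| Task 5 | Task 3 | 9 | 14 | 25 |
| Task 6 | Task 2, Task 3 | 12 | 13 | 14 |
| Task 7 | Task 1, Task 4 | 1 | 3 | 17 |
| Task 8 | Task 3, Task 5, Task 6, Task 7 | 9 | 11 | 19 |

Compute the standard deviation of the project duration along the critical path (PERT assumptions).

te_Task 1 = (2 + 4·5 + 8)/6 = 30/6 = 5; σ²_Task 1 = ((8−2)/6)² = 1.000
te_Task 2 = (1 + 4·3 + 11)/6 = 24/6 = 4; σ²_Task 2 = ((11−1)/6)² = 2.778
te_Task 3 = (1 + 4·2 + 3)/6 = 12/6 = 2; σ²_Task 3 = ((3−1)/6)² = 0.111
te_Task 4 = (4 + 4·9 + 14)/6 = 54/6 = 9; σ²_Task 4 = ((14−4)/6)² = 2.778
te_Task 5 = (9 + 4·14 + 25)/6 = 90/6 = 15; σ²_Task 5 = ((25−9)/6)² = 7.111
te_Task 6 = (12 + 4·13 + 14)/6 = 78/6 = 13; σ²_Task 6 = ((14−12)/6)² = 0.111
te_Task 7 = (1 + 4·3 + 17)/6 = 30/6 = 5; σ²_Task 7 = ((17−1)/6)² = 7.111
te_Task 8 = (9 + 4·11 + 19)/6 = 72/6 = 12; σ²_Task 8 = ((19−9)/6)² = 2.778

Forward pass:
ES_Task 1 = 0; EF_Task 1 = 5
ES_Task 2 = 0; EF_Task 2 = 4
ES_Task 3 = 0; EF_Task 3 = 2
ES_Task 4 = 4; EF_Task 4 = 4+9 = 13
ES_Task 5 = 2; EF_Task 5 = 2+15 = 17
ES_Task 6 = max(EF_Task 2=4, EF_Task 3=2) = 4; EF_Task 6 = 4+13 = 17
ES_Task 7 = max(EF_Task 1=5, EF_Task 4=13) = 13; EF_Task 7 = 13+5 = 18
ES_Task 8 = max(EF_Task 3=2, EF_Task 5=17, EF_Task 6=17, EF_Task 7=18) = 18; EF_Task 8 = 18+12 = 30
Expected project duration μ = 30 days. Critical path: Task 2 → Task 4 → Task 7 → Task 8.

Variance along critical path = 2.778 + 2.778 + 7.111 + 2.778 = 15.444
σ = √15.444 = 3.930 days

3.93 days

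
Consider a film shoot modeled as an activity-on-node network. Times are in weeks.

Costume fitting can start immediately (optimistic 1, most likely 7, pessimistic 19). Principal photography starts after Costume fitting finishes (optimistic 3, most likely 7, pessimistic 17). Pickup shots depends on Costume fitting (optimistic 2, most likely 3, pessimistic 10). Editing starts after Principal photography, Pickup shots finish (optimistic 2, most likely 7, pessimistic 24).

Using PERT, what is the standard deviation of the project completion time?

te_Costume fitting = (1 + 4·7 + 19)/6 = 48/6 = 8; σ²_Costume fitting = ((19−1)/6)² = 9.000
te_Principal photography = (3 + 4·7 + 17)/6 = 48/6 = 8; σ²_Principal photography = ((17−3)/6)² = 5.444
te_Pickup shots = (2 + 4·3 + 10)/6 = 24/6 = 4; σ²_Pickup shots = ((10−2)/6)² = 1.778
te_Editing = (2 + 4·7 + 24)/6 = 54/6 = 9; σ²_Editing = ((24−2)/6)² = 13.444

Forward pass:
ES_Costume fitting = 0; EF_Costume fitting = 8
ES_Principal photography = 8; EF_Principal photography = 8+8 = 16
ES_Pickup shots = 8; EF_Pickup shots = 8+4 = 12
ES_Editing = max(EF_Principal photography=16, EF_Pickup shots=12) = 16; EF_Editing = 16+9 = 25
Expected project duration μ = 25 weeks. Critical path: Costume fitting → Principal photography → Editing.

Variance along critical path = 9.000 + 5.444 + 13.444 = 27.889
σ = √27.889 = 5.281 weeks

5.28 weeks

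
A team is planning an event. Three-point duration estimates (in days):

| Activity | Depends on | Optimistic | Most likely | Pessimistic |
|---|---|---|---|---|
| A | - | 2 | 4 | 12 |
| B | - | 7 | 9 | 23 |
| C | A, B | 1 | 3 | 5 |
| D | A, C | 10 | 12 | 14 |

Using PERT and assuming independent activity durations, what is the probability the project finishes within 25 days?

te_A = (2 + 4·4 + 12)/6 = 30/6 = 5; σ²_A = ((12−2)/6)² = 2.778
te_B = (7 + 4·9 + 23)/6 = 66/6 = 11; σ²_B = ((23−7)/6)² = 7.111
te_C = (1 + 4·3 + 5)/6 = 18/6 = 3; σ²_C = ((5−1)/6)² = 0.444
te_D = (10 + 4·12 + 14)/6 = 72/6 = 12; σ²_D = ((14−10)/6)² = 0.444

Forward pass:
ES_A = 0; EF_A = 5
ES_B = 0; EF_B = 11
ES_C = max(EF_A=5, EF_B=11) = 11; EF_C = 11+3 = 14
ES_D = max(EF_A=5, EF_C=14) = 14; EF_D = 14+12 = 26
Expected project duration μ = 26 days. Critical path: B → C → D.

Variance along critical path = 7.111 + 0.444 + 0.444 = 8.000; σ = √8.000 = 2.828 days.
Z = (25 − 26) / 2.828 = -0.354
P(T ≤ 25) = Φ(-0.354) ≈ 0.362

0.362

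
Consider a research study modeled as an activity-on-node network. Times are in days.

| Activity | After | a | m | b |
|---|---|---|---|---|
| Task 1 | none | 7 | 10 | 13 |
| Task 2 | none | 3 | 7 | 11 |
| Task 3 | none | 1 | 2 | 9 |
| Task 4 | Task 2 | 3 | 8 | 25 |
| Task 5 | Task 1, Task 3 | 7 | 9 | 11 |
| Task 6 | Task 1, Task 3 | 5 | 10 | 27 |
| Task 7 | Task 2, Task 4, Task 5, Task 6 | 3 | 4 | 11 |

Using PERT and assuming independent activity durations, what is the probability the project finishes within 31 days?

te_Task 1 = (7 + 4·10 + 13)/6 = 60/6 = 10; σ²_Task 1 = ((13−7)/6)² = 1.000
te_Task 2 = (3 + 4·7 + 11)/6 = 42/6 = 7; σ²_Task 2 = ((11−3)/6)² = 1.778
te_Task 3 = (1 + 4·2 + 9)/6 = 18/6 = 3; σ²_Task 3 = ((9−1)/6)² = 1.778
te_Task 4 = (3 + 4·8 + 25)/6 = 60/6 = 10; σ²_Task 4 = ((25−3)/6)² = 13.444
te_Task 5 = (7 + 4·9 + 11)/6 = 54/6 = 9; σ²_Task 5 = ((11−7)/6)² = 0.444
te_Task 6 = (5 + 4·10 + 27)/6 = 72/6 = 12; σ²_Task 6 = ((27−5)/6)² = 13.444
te_Task 7 = (3 + 4·4 + 11)/6 = 30/6 = 5; σ²_Task 7 = ((11−3)/6)² = 1.778

Forward pass:
ES_Task 1 = 0; EF_Task 1 = 10
ES_Task 2 = 0; EF_Task 2 = 7
ES_Task 3 = 0; EF_Task 3 = 3
ES_Task 4 = 7; EF_Task 4 = 7+10 = 17
ES_Task 5 = max(EF_Task 1=10, EF_Task 3=3) = 10; EF_Task 5 = 10+9 = 19
ES_Task 6 = max(EF_Task 1=10, EF_Task 3=3) = 10; EF_Task 6 = 10+12 = 22
ES_Task 7 = max(EF_Task 2=7, EF_Task 4=17, EF_Task 5=19, EF_Task 6=22) = 22; EF_Task 7 = 22+5 = 27
Expected project duration μ = 27 days. Critical path: Task 1 → Task 6 → Task 7.

Variance along critical path = 1.000 + 13.444 + 1.778 = 16.222; σ = √16.222 = 4.028 days.
Z = (31 − 27) / 4.028 = 0.993
P(T ≤ 31) = Φ(0.993) ≈ 0.840

0.840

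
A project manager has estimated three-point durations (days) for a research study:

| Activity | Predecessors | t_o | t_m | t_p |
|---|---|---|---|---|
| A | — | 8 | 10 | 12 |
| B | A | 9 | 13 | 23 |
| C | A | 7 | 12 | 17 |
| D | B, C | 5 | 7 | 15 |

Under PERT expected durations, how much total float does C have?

2 days

te_A = (8 + 4·10 + 12)/6 = 60/6 = 10
te_B = (9 + 4·13 + 23)/6 = 84/6 = 14
te_C = (7 + 4·12 + 17)/6 = 72/6 = 12
te_D = (5 + 4·7 + 15)/6 = 48/6 = 8

Forward pass:
ES_A = 0; EF_A = 10
ES_B = 10; EF_B = 10+14 = 24
ES_C = 10; EF_C = 10+12 = 22
ES_D = max(EF_B=24, EF_C=22) = 24; EF_D = 24+8 = 32
Expected project duration μ = 32 days. Critical path: A → B → D.

Backward pass:
LF_D = 32; LS_D = 32−8 = 24
LF_C = LS_D = 24; LS_C = 24−12 = 12
LF_B = LS_D = 24; LS_B = 24−14 = 10
LF_A = min(LS_B=10, LS_C=12) = 10; LS_A = 10−10 = 0
Slack_C = LS_C − ES_C = 12 − 10 = 2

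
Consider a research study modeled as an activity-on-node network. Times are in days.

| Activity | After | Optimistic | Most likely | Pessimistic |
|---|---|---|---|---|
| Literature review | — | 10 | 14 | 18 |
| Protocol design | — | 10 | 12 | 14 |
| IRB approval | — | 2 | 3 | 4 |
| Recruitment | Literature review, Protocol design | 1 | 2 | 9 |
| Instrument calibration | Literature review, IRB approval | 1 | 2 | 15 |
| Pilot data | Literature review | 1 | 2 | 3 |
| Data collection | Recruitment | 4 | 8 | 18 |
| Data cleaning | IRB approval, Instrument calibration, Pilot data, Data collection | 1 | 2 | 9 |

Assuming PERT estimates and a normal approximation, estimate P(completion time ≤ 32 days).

0.820

te_Literature review = (10 + 4·14 + 18)/6 = 84/6 = 14; σ²_Literature review = ((18−10)/6)² = 1.778
te_Protocol design = (10 + 4·12 + 14)/6 = 72/6 = 12; σ²_Protocol design = ((14−10)/6)² = 0.444
te_IRB approval = (2 + 4·3 + 4)/6 = 18/6 = 3; σ²_IRB approval = ((4−2)/6)² = 0.111
te_Recruitment = (1 + 4·2 + 9)/6 = 18/6 = 3; σ²_Recruitment = ((9−1)/6)² = 1.778
te_Instrument calibration = (1 + 4·2 + 15)/6 = 24/6 = 4; σ²_Instrument calibration = ((15−1)/6)² = 5.444
te_Pilot data = (1 + 4·2 + 3)/6 = 12/6 = 2; σ²_Pilot data = ((3−1)/6)² = 0.111
te_Data collection = (4 + 4·8 + 18)/6 = 54/6 = 9; σ²_Data collection = ((18−4)/6)² = 5.444
te_Data cleaning = (1 + 4·2 + 9)/6 = 18/6 = 3; σ²_Data cleaning = ((9−1)/6)² = 1.778

Forward pass:
ES_Literature review = 0; EF_Literature review = 14
ES_Protocol design = 0; EF_Protocol design = 12
ES_IRB approval = 0; EF_IRB approval = 3
ES_Recruitment = max(EF_Literature review=14, EF_Protocol design=12) = 14; EF_Recruitment = 14+3 = 17
ES_Instrument calibration = max(EF_Literature review=14, EF_IRB approval=3) = 14; EF_Instrument calibration = 14+4 = 18
ES_Pilot data = 14; EF_Pilot data = 14+2 = 16
ES_Data collection = 17; EF_Data collection = 17+9 = 26
ES_Data cleaning = max(EF_IRB approval=3, EF_Instrument calibration=18, EF_Pilot data=16, EF_Data collection=26) = 26; EF_Data cleaning = 26+3 = 29
Expected project duration μ = 29 days. Critical path: Literature review → Recruitment → Data collection → Data cleaning.

Variance along critical path = 1.778 + 1.778 + 5.444 + 1.778 = 10.778; σ = √10.778 = 3.283 days.
Z = (32 − 29) / 3.283 = 0.914
P(T ≤ 32) = Φ(0.914) ≈ 0.820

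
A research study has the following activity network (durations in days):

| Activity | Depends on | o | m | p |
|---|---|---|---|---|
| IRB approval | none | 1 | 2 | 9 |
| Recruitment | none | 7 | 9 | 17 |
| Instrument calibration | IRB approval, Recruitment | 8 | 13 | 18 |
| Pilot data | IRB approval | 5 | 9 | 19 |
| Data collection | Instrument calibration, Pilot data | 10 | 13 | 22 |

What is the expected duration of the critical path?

te_IRB approval = (1 + 4·2 + 9)/6 = 18/6 = 3
te_Recruitment = (7 + 4·9 + 17)/6 = 60/6 = 10
te_Instrument calibration = (8 + 4·13 + 18)/6 = 78/6 = 13
te_Pilot data = (5 + 4·9 + 19)/6 = 60/6 = 10
te_Data collection = (10 + 4·13 + 22)/6 = 84/6 = 14

Forward pass:
ES_IRB approval = 0; EF_IRB approval = 3
ES_Recruitment = 0; EF_Recruitment = 10
ES_Instrument calibration = max(EF_IRB approval=3, EF_Recruitment=10) = 10; EF_Instrument calibration = 10+13 = 23
ES_Pilot data = 3; EF_Pilot data = 3+10 = 13
ES_Data collection = max(EF_Instrument calibration=23, EF_Pilot data=13) = 23; EF_Data collection = 23+14 = 37
Expected project duration μ = 37 days. Critical path: Recruitment → Instrument calibration → Data collection.

37 days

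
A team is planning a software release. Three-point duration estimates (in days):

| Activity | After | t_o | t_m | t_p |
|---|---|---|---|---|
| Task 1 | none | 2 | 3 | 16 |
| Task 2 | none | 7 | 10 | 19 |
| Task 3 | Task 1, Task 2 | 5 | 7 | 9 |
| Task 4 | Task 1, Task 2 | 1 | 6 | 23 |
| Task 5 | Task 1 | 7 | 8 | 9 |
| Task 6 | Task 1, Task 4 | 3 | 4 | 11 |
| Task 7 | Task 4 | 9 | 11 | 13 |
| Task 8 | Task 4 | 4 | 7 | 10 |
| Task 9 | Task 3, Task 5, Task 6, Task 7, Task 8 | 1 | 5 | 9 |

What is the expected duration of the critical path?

35 days

te_Task 1 = (2 + 4·3 + 16)/6 = 30/6 = 5
te_Task 2 = (7 + 4·10 + 19)/6 = 66/6 = 11
te_Task 3 = (5 + 4·7 + 9)/6 = 42/6 = 7
te_Task 4 = (1 + 4·6 + 23)/6 = 48/6 = 8
te_Task 5 = (7 + 4·8 + 9)/6 = 48/6 = 8
te_Task 6 = (3 + 4·4 + 11)/6 = 30/6 = 5
te_Task 7 = (9 + 4·11 + 13)/6 = 66/6 = 11
te_Task 8 = (4 + 4·7 + 10)/6 = 42/6 = 7
te_Task 9 = (1 + 4·5 + 9)/6 = 30/6 = 5

Forward pass:
ES_Task 1 = 0; EF_Task 1 = 5
ES_Task 2 = 0; EF_Task 2 = 11
ES_Task 3 = max(EF_Task 1=5, EF_Task 2=11) = 11; EF_Task 3 = 11+7 = 18
ES_Task 4 = max(EF_Task 1=5, EF_Task 2=11) = 11; EF_Task 4 = 11+8 = 19
ES_Task 5 = 5; EF_Task 5 = 5+8 = 13
ES_Task 6 = max(EF_Task 1=5, EF_Task 4=19) = 19; EF_Task 6 = 19+5 = 24
ES_Task 7 = 19; EF_Task 7 = 19+11 = 30
ES_Task 8 = 19; EF_Task 8 = 19+7 = 26
ES_Task 9 = max(EF_Task 3=18, EF_Task 5=13, EF_Task 6=24, EF_Task 7=30, EF_Task 8=26) = 30; EF_Task 9 = 30+5 = 35
Expected project duration μ = 35 days. Critical path: Task 2 → Task 4 → Task 7 → Task 9.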